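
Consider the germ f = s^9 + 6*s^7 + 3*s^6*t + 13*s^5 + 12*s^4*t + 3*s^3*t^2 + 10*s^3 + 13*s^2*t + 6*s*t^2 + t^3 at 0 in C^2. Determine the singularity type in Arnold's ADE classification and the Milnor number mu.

Type D_4, Milnor number mu = 4.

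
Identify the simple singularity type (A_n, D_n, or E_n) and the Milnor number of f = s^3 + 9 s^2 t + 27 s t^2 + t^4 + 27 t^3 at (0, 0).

Type E_6, Milnor number mu = 6.

The Hessian of f at 0 is [[0, 0], [0, 0]] with rank 0, so corank 2. A Groebner basis of the Jacobian ideal J(f) in C{s,t} is {t^3, s^2 + 6*s*t + 9*t^2}; counting standard monomials gives mu = 6. Corank 2; j^3 = (s + 3*t)^3 is a perfect cube, so E-series; the 4-jet and mu = 6 give E_6.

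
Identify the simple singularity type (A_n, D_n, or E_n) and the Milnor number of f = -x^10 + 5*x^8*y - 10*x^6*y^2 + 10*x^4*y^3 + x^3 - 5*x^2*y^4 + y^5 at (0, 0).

Type E8, Milnor number mu = 8.

The Hessian of f at 0 is [[0, 0], [0, 0]] with rank 0, so corank 2. A Groebner basis of the Jacobian ideal J(f) in C{x,y} is {y^4, x^2}; counting standard monomials gives mu = 8. Corank 2; j^3 = x^3 is a perfect cube, so E-series; the 5-jet and mu = 8 give E_8.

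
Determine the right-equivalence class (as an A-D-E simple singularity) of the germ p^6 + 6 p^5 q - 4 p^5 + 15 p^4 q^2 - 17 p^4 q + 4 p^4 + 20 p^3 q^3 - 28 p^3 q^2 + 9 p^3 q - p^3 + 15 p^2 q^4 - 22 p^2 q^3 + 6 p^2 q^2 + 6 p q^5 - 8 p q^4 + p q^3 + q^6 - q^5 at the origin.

The Hessian of f at 0 is [[0, 0], [0, 0]] with rank 0, so corank 2. A Groebner basis of the Jacobian ideal J(f) in C{p,q} is {-3*p^2/5 + q^4 + q^3/5, p^3, p^2*q - p^2/5 + q^3/15, -p^2/5 + p*q^2 + q^3/15}; counting standard monomials gives mu = 7. Corank 2; j^3 = -p^3 is a perfect cube, so E-series; the 4-jet and mu = 7 give E_7.

E_{7}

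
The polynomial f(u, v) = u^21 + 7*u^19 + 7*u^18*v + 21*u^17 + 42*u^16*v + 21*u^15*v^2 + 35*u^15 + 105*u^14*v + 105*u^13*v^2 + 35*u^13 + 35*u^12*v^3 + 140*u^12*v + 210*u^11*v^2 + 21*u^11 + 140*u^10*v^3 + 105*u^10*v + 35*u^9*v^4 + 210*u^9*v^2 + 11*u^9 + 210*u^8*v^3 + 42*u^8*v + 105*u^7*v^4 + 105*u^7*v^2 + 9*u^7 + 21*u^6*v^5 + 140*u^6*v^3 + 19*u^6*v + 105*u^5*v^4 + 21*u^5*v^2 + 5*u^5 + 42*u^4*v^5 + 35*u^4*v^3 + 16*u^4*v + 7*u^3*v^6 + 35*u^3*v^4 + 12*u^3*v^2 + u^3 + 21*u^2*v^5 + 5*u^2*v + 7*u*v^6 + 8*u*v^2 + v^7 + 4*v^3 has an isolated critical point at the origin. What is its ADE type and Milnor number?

The Hessian of f at 0 has rank 0. Corank 2; j^3 = (u + v)*(u + 2*v)^2 has shape L^2 M (L != M), so D-series; mu = 8 gives D_8.

Type D_{8}, Milnor number mu = 8.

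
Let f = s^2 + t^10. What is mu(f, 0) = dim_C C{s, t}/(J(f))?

9

The Hessian of f at 0 is [[2, 0], [0, 0]] with rank 1, so corank 1. A Groebner basis of the Jacobian ideal J(f) in C{s,t} is {t^9, s}; counting standard monomials gives mu = 9. Corank 1: A-series; mu = 9 gives A_9.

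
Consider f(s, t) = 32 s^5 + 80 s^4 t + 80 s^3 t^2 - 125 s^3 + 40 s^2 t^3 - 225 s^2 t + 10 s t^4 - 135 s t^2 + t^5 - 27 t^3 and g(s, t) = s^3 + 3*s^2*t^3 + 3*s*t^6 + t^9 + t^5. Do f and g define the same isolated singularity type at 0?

Yes.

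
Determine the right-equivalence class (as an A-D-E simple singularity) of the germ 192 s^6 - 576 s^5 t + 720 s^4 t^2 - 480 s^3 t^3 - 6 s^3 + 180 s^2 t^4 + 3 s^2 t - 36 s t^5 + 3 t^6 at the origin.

The Hessian of f at 0 is [[0, 0], [0, 0]] with rank 0, so corank 2. A Groebner basis of the Jacobian ideal J(f) in C{s,t} is {s*t/12 + t^5, s*t^2, s^2 - s*t/2}; counting standard monomials gives mu = 7. Corank 2; j^3 = -3*s^2*(2*s - t) has shape L^2 M (L != M), so D-series; mu = 7 gives D_7.

D_{7}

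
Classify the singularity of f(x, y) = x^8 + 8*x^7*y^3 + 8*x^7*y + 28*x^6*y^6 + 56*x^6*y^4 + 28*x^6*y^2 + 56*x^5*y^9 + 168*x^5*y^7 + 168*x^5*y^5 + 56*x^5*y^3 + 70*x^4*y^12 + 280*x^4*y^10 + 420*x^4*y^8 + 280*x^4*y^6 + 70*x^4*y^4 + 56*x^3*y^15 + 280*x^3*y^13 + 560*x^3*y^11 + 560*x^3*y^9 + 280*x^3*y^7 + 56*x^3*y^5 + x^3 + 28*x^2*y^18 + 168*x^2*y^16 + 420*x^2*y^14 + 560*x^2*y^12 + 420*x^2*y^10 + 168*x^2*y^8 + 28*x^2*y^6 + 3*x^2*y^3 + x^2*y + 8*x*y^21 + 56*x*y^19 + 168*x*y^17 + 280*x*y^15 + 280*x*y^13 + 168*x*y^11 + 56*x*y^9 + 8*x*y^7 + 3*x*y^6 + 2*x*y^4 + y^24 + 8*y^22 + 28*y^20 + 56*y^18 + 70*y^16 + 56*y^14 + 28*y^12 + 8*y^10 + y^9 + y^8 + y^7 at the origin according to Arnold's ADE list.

D_{9}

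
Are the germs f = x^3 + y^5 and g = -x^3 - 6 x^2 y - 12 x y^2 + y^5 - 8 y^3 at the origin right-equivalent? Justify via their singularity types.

Yes.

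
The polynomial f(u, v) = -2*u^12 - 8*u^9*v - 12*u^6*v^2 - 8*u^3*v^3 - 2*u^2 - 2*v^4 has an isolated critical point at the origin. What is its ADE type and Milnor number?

The Hessian of f at 0 has rank 1. Corank 1: A-series; mu = 3 gives A_3.

Type A3, Milnor number mu = 3.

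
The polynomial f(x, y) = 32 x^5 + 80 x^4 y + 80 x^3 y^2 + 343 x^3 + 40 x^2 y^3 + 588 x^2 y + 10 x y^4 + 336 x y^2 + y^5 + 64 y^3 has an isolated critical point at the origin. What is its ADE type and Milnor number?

Type E_8, Milnor number mu = 8.

The Hessian of f at 0 is [[0, 0], [0, 0]] with rank 0, so corank 2. A Groebner basis of the Jacobian ideal J(f) in C{x,y} is {y^5, x*y^3 + 31*y^4/56, x^2 + 8*x*y/7 + 16*y^2/49}; counting standard monomials gives mu = 8. Corank 2; j^3 = (7*x + 4*y)^3 is a perfect cube, so E-series; the 5-jet and mu = 8 give E_8.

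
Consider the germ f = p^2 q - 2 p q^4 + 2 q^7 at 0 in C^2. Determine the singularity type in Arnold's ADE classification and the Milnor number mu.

The Hessian of f at 0 has rank 0. Corank 2; j^3 = p^2*q has shape L^2 M (L != M), so D-series; mu = 8 gives D_8.

Type D_{8}, Milnor number mu = 8.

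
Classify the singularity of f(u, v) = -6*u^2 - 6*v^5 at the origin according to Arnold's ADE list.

The Hessian of f at 0 has rank 1. Corank 1: A-series; mu = 4 gives A_4.

A4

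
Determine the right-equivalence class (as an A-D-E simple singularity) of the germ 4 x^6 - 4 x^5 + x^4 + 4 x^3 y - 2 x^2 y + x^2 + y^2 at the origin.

The Hessian of f at 0 is [[2, 0], [0, 2]] with rank 2, so corank 0. A Groebner basis of the Jacobian ideal J(f) in C{x,y} is {x, y}; counting standard monomials gives mu = 1. Corank 0: nondegenerate Morse point, so A_1.

A1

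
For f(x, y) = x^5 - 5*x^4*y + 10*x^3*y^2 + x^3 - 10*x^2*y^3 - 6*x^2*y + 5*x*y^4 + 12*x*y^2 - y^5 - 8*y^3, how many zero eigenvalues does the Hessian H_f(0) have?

The Hessian at 0 is [[0, 0], [0, 0]] of rank 0; hence corank 2.

2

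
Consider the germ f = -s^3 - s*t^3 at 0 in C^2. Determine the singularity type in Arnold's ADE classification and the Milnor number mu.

The Hessian of f at 0 is [[0, 0], [0, 0]] with rank 0, so corank 2. A Groebner basis of the Jacobian ideal J(f) in C{s,t} is {s^3, s*t^2, 3*s^2 + t^3}; counting standard monomials gives mu = 7. Corank 2; j^3 = -s^3 is a perfect cube, so E-series; the 4-jet and mu = 7 give E_7.

Type E7, Milnor number mu = 7.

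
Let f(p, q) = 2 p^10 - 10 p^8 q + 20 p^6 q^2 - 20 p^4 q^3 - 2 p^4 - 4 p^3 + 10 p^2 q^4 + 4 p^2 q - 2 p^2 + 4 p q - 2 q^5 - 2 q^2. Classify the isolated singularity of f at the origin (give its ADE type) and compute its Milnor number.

The Hessian of f at 0 has rank 1. Corank 1: A-series; mu = 4 gives A_4.

Type A4, Milnor number mu = 4.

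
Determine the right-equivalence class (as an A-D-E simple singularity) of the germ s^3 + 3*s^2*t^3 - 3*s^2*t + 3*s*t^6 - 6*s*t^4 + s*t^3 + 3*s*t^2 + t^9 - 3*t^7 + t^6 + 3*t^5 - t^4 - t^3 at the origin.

E7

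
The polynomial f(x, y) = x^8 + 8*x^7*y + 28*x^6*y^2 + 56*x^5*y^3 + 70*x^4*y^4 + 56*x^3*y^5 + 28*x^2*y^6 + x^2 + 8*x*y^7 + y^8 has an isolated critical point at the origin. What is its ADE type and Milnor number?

Type A_{7}, Milnor number mu = 7.

The Hessian of f at 0 is [[2, 0], [0, 0]] with rank 1, so corank 1. A Groebner basis of the Jacobian ideal J(f) in C{x,y} is {y^7, x}; counting standard monomials gives mu = 7. Corank 1: A-series; mu = 7 gives A_7.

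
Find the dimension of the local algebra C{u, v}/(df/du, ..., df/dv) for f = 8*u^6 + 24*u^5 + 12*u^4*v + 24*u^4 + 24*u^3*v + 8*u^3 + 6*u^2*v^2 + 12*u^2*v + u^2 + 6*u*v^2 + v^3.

The Hessian of f at 0 has rank 1. Corank 1: A-series; mu = 2 gives A_2.

2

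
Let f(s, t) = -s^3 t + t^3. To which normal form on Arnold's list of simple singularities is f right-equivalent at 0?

E_7

The Hessian of f at 0 is [[0, 0], [0, 0]] with rank 0, so corank 2. A Groebner basis of the Jacobian ideal J(f) in C{s,t} is {s^3 - 3*t^2, s^2*t, t^3}; counting standard monomials gives mu = 7. Corank 2; j^3 = t^3 is a perfect cube, so E-series; the 4-jet and mu = 7 give E_7.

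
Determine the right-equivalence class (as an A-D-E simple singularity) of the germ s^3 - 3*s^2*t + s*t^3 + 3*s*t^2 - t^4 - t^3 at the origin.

The Hessian of f at 0 has rank 0. Corank 2; j^3 = (s - t)^3 is a perfect cube, so E-series; the 4-jet and mu = 7 give E_7.

E_7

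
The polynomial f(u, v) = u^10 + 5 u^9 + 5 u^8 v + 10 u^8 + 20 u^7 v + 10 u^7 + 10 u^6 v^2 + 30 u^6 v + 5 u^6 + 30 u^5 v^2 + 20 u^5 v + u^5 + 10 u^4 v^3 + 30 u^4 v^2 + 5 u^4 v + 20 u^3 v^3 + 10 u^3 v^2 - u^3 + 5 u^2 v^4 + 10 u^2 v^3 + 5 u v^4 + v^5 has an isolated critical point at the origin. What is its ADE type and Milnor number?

Type E_{8}, Milnor number mu = 8.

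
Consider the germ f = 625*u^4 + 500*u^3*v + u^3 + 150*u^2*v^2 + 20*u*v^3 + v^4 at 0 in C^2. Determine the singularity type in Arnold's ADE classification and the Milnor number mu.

Type E6, Milnor number mu = 6.

The Hessian of f at 0 is [[0, 0], [0, 0]] with rank 0, so corank 2. A Groebner basis of the Jacobian ideal J(f) in C{u,v} is {v^4, u*v^2 + v^3/15, u^2}; counting standard monomials gives mu = 6. Corank 2; j^3 = u^3 is a perfect cube, so E-series; the 4-jet and mu = 6 give E_6.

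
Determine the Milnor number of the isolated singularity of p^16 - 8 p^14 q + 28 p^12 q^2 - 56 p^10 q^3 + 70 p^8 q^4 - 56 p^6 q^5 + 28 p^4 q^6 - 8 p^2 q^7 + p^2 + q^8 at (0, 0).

The Hessian of f at 0 has rank 1. Corank 1: A-series; mu = 7 gives A_7.

7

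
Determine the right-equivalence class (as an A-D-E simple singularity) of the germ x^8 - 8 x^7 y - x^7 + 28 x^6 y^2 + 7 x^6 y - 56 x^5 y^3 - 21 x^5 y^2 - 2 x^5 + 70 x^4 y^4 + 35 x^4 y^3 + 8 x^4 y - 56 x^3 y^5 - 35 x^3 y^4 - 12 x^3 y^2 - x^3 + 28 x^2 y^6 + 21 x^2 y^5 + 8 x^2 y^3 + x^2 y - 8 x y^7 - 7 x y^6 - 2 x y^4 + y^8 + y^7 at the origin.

D_9

The Hessian of f at 0 is [[0, 0], [0, 0]] with rank 0, so corank 2. A Groebner basis of the Jacobian ideal J(f) in C{x,y} is {x^2*y^2, -8*x^2*y - x^2 + x*y^3, -32*x^2*y - 3*x^2 - x*y + y^4, x^3}; counting standard monomials gives mu = 9. Corank 2; j^3 = -x^2*(x - y) has shape L^2 M (L != M), so D-series; mu = 9 gives D_9.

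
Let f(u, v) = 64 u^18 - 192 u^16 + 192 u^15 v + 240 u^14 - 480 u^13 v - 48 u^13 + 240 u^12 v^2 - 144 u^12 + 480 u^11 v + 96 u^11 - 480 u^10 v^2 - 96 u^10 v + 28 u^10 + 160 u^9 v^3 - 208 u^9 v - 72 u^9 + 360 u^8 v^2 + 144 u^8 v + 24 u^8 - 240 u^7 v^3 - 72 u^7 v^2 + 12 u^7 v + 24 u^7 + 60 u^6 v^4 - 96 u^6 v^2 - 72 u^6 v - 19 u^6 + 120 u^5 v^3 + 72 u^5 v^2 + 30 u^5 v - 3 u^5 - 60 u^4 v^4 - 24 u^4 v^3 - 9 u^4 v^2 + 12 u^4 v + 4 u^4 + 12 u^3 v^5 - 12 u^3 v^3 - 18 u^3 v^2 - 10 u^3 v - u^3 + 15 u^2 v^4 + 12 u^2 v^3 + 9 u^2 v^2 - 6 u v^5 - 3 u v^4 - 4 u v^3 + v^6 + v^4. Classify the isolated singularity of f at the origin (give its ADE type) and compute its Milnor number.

The Hessian of f at 0 has rank 0. Corank 2; j^3 = -u^3 is a perfect cube, so E-series; the 4-jet and mu = 6 give E_6.

Type E_{6}, Milnor number mu = 6.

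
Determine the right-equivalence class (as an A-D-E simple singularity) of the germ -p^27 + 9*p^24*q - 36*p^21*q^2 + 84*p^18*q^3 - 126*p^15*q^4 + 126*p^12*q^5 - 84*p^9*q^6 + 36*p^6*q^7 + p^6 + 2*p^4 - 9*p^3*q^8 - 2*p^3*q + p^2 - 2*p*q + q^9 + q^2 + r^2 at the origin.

The Hessian of f at 0 has rank 2. Corank 1: A-series; mu = 8 gives A_8.

A_{8}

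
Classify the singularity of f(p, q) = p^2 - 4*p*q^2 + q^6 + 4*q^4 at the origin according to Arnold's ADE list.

A_5

The Hessian of f at 0 has rank 1. Corank 1: A-series; mu = 5 gives A_5.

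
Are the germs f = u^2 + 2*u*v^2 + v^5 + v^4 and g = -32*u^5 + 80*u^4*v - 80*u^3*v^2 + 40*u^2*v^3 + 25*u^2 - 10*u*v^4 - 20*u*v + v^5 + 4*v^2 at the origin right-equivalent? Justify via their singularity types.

Yes.

The Hessian of f at 0 is [[2, 0], [0, 0]] with rank 1, so corank 1. A Groebner basis of the Jacobian ideal J(f) in C{u,v} is {u^2, u + v^2}; counting standard monomials gives mu = 4. Corank 1: A-series; mu = 4 gives A_4. The Hessian of g at 0 is [[50, -20], [-20, 8]] with rank 1, so corank 1. A Groebner basis of the Jacobian ideal J(g) in C{u,v} is {v^4, u - 2*v/5}; counting standard monomials gives mu = 4. Corank 1: A-series; mu = 4 gives A_4. Both have type A_4, hence right-equivalent.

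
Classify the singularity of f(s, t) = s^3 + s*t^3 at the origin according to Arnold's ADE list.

E_7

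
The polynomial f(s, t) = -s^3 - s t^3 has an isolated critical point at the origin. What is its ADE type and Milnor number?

The Hessian of f at 0 has rank 0. Corank 2; j^3 = -s^3 is a perfect cube, so E-series; the 4-jet and mu = 7 give E_7.

Type E_{7}, Milnor number mu = 7.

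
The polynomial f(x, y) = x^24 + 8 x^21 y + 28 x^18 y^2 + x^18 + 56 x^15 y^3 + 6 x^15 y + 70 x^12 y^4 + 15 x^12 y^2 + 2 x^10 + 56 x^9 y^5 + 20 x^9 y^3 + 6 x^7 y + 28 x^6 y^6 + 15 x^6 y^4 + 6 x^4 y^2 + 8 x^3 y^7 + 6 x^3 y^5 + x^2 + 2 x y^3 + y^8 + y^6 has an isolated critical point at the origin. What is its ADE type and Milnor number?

The Hessian of f at 0 has rank 1. Corank 1: A-series; mu = 7 gives A_7.

Type A7, Milnor number mu = 7.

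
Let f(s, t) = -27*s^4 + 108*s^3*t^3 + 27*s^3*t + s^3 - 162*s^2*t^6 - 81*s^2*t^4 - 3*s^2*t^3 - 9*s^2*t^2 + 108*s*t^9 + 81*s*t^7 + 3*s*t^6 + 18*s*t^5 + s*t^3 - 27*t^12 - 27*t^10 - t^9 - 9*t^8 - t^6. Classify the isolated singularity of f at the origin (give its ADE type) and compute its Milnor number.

The Hessian of f at 0 has rank 0. Corank 2; j^3 = s^3 is a perfect cube, so E-series; the 4-jet and mu = 7 give E_7.

Type E_{7}, Milnor number mu = 7.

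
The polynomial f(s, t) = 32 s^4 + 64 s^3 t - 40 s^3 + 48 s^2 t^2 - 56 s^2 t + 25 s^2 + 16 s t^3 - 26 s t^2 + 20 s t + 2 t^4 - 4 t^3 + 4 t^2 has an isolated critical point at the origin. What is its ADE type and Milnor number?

Type A_3, Milnor number mu = 3.

The Hessian of f at 0 is [[50, 20], [20, 8]] with rank 1, so corank 1. A Groebner basis of the Jacobian ideal J(f) in C{s,t} is {s^2 - 20*s - 8*t, s*t + 50*s + 20*t, -125*s + t^2 - 50*t}; counting standard monomials gives mu = 3. Corank 1: A-series; mu = 3 gives A_3.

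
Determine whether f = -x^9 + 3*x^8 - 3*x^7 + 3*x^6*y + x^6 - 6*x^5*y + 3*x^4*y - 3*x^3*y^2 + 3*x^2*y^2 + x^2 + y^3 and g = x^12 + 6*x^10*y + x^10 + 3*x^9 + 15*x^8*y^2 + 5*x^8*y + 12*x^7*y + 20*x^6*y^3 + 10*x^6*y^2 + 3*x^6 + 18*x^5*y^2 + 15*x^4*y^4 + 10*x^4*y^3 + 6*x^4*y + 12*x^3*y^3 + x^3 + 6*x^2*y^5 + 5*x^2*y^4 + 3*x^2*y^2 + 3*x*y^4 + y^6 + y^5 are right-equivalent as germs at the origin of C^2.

The Hessian of f at 0 is [[2, 0], [0, 0]] with rank 1, so corank 1. A Groebner basis of the Jacobian ideal J(f) in C{x,y} is {y^2, x}; counting standard monomials gives mu = 2. Corank 1: A-series; mu = 2 gives A_2. The Hessian of g at 0 is [[0, 0], [0, 0]] with rank 0, so corank 2. A Groebner basis of the Jacobian ideal J(g) in C{x,y} is {y^4, x^3, x^2/2 + x*y^2}; counting standard monomials gives mu = 8. Corank 2; j^3 = x^3 is a perfect cube, so E-series; the 5-jet and mu = 8 give E_8. f is A_2 but g is E_8, hence not right-equivalent.

No.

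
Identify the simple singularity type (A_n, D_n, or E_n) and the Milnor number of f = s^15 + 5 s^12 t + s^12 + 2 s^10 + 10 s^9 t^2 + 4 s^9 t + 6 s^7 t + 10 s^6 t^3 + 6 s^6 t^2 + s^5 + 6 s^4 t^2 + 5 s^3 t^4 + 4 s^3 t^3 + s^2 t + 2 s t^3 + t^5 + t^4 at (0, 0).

Type D5, Milnor number mu = 5.

The Hessian of f at 0 has rank 0. Corank 2; j^3 = s^2*t has shape L^2 M (L != M), so D-series; mu = 5 gives D_5.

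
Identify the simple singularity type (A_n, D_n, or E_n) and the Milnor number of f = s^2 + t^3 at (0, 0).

The Hessian of f at 0 has rank 1. Corank 1: A-series; mu = 2 gives A_2.

Type A_{2}, Milnor number mu = 2.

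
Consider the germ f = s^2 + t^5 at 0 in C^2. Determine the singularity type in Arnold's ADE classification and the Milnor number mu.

Type A4, Milnor number mu = 4.

The Hessian of f at 0 has rank 1. Corank 1: A-series; mu = 4 gives A_4.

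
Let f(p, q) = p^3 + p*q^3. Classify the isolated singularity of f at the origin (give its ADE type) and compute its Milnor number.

Type E_{7}, Milnor number mu = 7.

The Hessian of f at 0 has rank 0. Corank 2; j^3 = p^3 is a perfect cube, so E-series; the 4-jet and mu = 7 give E_7.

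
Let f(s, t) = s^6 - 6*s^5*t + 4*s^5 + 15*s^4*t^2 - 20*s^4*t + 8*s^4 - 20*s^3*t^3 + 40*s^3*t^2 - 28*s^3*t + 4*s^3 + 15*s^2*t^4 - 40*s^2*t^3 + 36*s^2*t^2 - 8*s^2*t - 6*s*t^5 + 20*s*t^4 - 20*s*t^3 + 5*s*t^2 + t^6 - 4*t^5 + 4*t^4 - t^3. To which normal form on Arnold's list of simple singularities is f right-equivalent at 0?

The Hessian of f at 0 is [[0, 0], [0, 0]] with rank 0, so corank 2. A Groebner basis of the Jacobian ideal J(f) in C{s,t} is {112*s^2/15 - 8*s*t/5 + t^4 + 22*t^3/15 - 16*t^2/15, s^3 - 3*s^2/5 - 3*s*t/10 - 7*t^3/20 + 3*t^2/10, s^2*t - 4*s^2/15 - 4*s*t/5 - 31*t^3/60 + 7*t^2/15, 4*s^2/15 + s*t^2 - 6*s*t/5 - 11*t^3/15 + 8*t^2/15}; counting standard monomials gives mu = 7. Corank 2; j^3 = (s - t)*(2*s - t)^2 has shape L^2 M (L != M), so D-series; mu = 7 gives D_7.

D_7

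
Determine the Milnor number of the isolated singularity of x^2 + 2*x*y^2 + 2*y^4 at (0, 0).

3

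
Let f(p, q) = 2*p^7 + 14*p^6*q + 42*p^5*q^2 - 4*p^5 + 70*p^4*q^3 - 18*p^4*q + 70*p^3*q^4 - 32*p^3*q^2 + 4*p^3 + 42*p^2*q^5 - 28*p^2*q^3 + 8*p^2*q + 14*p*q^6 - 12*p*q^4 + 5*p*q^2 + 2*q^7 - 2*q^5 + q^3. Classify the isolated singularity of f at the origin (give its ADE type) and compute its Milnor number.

Type D8, Milnor number mu = 8.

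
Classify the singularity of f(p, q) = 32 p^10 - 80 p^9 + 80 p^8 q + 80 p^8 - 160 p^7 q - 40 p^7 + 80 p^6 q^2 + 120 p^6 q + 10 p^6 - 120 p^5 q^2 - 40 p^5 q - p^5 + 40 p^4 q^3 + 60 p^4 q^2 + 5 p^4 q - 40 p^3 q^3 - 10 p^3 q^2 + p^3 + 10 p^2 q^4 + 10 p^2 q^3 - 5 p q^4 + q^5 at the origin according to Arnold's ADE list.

The Hessian of f at 0 has rank 0. Corank 2; j^3 = p^3 is a perfect cube, so E-series; the 5-jet and mu = 8 give E_8.

E8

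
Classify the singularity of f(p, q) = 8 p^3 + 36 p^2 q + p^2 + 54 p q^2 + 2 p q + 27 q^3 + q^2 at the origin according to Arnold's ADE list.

A2

The Hessian of f at 0 has rank 1. Corank 1: A-series; mu = 2 gives A_2.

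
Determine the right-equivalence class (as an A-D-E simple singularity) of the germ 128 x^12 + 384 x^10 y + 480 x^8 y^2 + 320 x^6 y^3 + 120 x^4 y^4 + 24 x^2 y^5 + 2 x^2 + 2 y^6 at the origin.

The Hessian of f at 0 is [[4, 0], [0, 0]] with rank 1, so corank 1. A Groebner basis of the Jacobian ideal J(f) in C{x,y} is {y^5, x}; counting standard monomials gives mu = 5. Corank 1: A-series; mu = 5 gives A_5.

A_5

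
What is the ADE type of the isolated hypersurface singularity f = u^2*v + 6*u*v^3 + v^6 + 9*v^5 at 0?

D_{7}

The Hessian of f at 0 is [[0, 0], [0, 0]] with rank 0, so corank 2. A Groebner basis of the Jacobian ideal J(f) in C{u,v} is {u^3, u^2*v + 3*u^2/2 + 9*u*v^2/2, u*v/3 + v^3}; counting standard monomials gives mu = 7. Corank 2; j^3 = u^2*v has shape L^2 M (L != M), so D-series; mu = 7 gives D_7.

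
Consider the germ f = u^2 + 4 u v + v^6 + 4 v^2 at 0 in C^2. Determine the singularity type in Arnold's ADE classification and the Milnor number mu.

The Hessian of f at 0 is [[2, 4], [4, 8]] with rank 1, so corank 1. A Groebner basis of the Jacobian ideal J(f) in C{u,v} is {v^5, u + 2*v}; counting standard monomials gives mu = 5. Corank 1: A-series; mu = 5 gives A_5.

Type A5, Milnor number mu = 5.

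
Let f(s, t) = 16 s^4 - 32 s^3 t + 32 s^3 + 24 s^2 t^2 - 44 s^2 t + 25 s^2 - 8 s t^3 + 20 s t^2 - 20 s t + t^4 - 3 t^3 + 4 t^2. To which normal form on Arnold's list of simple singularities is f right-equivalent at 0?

A2

The Hessian of f at 0 has rank 1. Corank 1: A-series; mu = 2 gives A_2.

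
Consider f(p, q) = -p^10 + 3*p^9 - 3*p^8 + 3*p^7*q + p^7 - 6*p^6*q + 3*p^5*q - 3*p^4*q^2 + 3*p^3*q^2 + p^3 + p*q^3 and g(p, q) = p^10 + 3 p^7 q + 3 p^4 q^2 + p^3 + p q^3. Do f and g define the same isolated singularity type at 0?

The Hessian of f at 0 has rank 0. Corank 2; j^3 = p^3 is a perfect cube, so E-series; the 4-jet and mu = 7 give E_7. The Hessian of g at 0 has rank 0. Corank 2; j^3 = p^3 is a perfect cube, so E-series; the 4-jet and mu = 7 give E_7. Both have type E_7, hence right-equivalent.

Yes.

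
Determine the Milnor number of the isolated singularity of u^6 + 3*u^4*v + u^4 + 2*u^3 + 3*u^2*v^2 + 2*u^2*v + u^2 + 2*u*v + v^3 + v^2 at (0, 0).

The Hessian of f at 0 has rank 1. Corank 1: A-series; mu = 2 gives A_2.

2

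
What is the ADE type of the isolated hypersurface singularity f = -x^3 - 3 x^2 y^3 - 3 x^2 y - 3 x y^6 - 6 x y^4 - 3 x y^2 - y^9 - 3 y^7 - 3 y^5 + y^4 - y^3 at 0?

The Hessian of f at 0 has rank 0. Corank 2; j^3 = -(x + y)^3 is a perfect cube, so E-series; the 4-jet and mu = 6 give E_6.

E6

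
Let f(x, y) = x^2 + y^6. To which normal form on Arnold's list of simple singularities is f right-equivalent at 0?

The Hessian of f at 0 is [[2, 0], [0, 0]] with rank 1, so corank 1. A Groebner basis of the Jacobian ideal J(f) in C{x,y} is {y^5, x}; counting standard monomials gives mu = 5. Corank 1: A-series; mu = 5 gives A_5.

A5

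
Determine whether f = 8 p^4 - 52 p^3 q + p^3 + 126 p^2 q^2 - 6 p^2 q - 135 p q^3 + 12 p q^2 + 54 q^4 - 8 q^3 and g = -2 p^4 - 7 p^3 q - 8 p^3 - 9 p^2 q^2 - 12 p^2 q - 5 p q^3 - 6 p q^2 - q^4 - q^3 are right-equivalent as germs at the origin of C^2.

Yes.

The Hessian of f at 0 has rank 0. Corank 2; j^3 = (p - 2*q)^3 is a perfect cube, so E-series; the 4-jet and mu = 7 give E_7. The Hessian of g at 0 has rank 0. Corank 2; j^3 = -(2*p + q)^3 is a perfect cube, so E-series; the 4-jet and mu = 7 give E_7. Both have type E_7, hence right-equivalent.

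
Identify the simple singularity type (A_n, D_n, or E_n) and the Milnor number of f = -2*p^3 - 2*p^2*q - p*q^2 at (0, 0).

Type D_4, Milnor number mu = 4.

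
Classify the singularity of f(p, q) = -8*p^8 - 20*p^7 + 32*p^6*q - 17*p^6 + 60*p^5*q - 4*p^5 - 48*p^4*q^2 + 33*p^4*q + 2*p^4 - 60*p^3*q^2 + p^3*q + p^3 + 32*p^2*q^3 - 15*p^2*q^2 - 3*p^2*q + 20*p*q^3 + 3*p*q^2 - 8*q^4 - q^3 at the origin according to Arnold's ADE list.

E7

The Hessian of f at 0 has rank 0. Corank 2; j^3 = (p - q)^3 is a perfect cube, so E-series; the 4-jet and mu = 7 give E_7.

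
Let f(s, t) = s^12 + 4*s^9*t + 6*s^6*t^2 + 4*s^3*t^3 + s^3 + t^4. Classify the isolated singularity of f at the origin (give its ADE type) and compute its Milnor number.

Type E_6, Milnor number mu = 6.

The Hessian of f at 0 is [[0, 0], [0, 0]] with rank 0, so corank 2. A Groebner basis of the Jacobian ideal J(f) in C{s,t} is {t^3, s^2}; counting standard monomials gives mu = 6. Corank 2; j^3 = s^3 is a perfect cube, so E-series; the 4-jet and mu = 6 give E_6.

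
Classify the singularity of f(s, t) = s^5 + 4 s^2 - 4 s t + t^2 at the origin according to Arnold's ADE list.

A_{4}

The Hessian of f at 0 is [[8, -4], [-4, 2]] with rank 1, so corank 1. A Groebner basis of the Jacobian ideal J(f) in C{s,t} is {t^4, s - t/2}; counting standard monomials gives mu = 4. Corank 1: A-series; mu = 4 gives A_4.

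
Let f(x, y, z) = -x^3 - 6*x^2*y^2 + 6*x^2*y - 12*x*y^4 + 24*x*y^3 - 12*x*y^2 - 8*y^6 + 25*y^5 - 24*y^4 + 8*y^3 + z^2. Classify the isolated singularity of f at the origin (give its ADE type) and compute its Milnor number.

Type E8, Milnor number mu = 8.

The Hessian of f at 0 has rank 1. Corank 2; j^3 = -(x - 2*y)^3 is a perfect cube, so E-series; the 5-jet and mu = 8 give E_8.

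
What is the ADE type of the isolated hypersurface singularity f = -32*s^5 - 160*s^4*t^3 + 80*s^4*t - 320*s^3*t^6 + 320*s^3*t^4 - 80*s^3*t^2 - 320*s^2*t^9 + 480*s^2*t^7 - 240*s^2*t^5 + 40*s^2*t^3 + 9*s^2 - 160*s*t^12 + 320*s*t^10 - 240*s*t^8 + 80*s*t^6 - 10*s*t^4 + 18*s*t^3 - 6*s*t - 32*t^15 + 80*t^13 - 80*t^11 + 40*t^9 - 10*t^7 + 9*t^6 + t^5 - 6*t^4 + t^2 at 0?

A_4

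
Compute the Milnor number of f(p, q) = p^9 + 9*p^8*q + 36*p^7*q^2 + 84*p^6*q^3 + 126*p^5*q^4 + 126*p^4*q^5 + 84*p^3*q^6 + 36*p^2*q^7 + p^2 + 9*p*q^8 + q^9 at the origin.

8

The Hessian of f at 0 has rank 1. Corank 1: A-series; mu = 8 gives A_8.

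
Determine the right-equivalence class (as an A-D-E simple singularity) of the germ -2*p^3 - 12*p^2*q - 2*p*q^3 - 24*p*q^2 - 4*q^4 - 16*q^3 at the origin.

E7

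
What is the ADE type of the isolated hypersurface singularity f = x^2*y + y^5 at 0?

D_6

The Hessian of f at 0 is [[0, 0], [0, 0]] with rank 0, so corank 2. A Groebner basis of the Jacobian ideal J(f) in C{x,y} is {x^2/5 + y^4, x^3, x*y}; counting standard monomials gives mu = 6. Corank 2; j^3 = x^2*y has shape L^2 M (L != M), so D-series; mu = 6 gives D_6.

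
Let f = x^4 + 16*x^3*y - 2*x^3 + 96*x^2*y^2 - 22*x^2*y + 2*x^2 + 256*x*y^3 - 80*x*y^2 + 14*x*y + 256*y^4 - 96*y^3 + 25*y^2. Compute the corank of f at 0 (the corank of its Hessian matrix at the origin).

0

Hessian at 0 has rank 2.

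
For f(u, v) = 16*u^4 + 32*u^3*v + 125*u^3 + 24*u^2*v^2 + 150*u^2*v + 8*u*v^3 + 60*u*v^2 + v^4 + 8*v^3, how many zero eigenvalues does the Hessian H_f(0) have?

2

The Hessian at 0 is [[0, 0], [0, 0]] of rank 0; hence corank 2.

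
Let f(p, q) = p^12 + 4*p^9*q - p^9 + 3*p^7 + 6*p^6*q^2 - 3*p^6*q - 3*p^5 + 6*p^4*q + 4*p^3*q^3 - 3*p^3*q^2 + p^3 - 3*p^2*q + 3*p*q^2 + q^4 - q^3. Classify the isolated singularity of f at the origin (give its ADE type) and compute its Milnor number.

The Hessian of f at 0 is [[0, 0], [0, 0]] with rank 0, so corank 2. A Groebner basis of the Jacobian ideal J(f) in C{p,q} is {q^3, p^2 - 2*p*q + q^2}; counting standard monomials gives mu = 6. Corank 2; j^3 = (p - q)^3 is a perfect cube, so E-series; the 4-jet and mu = 6 give E_6.

Type E_{6}, Milnor number mu = 6.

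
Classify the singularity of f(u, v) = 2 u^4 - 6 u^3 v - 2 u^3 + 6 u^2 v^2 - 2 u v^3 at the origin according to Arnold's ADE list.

E7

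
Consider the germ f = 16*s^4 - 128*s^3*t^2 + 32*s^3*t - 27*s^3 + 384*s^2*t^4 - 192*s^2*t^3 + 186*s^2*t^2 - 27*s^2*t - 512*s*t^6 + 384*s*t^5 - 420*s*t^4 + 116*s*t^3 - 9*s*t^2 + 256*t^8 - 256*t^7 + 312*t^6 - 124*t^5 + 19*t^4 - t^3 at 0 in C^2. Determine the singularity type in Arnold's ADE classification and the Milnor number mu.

Type E_{6}, Milnor number mu = 6.

The Hessian of f at 0 has rank 0. Corank 2; j^3 = -(3*s + t)^3 is a perfect cube, so E-series; the 4-jet and mu = 6 give E_6.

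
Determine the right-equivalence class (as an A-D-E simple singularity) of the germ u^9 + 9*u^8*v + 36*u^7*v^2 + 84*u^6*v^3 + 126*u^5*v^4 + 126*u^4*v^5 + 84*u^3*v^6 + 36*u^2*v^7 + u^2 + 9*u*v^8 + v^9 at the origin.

A8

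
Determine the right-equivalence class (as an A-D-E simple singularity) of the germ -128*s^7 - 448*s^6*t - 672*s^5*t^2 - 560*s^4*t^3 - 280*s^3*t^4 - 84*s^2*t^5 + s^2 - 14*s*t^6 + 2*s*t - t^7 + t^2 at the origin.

The Hessian of f at 0 has rank 1. Corank 1: A-series; mu = 6 gives A_6.

A6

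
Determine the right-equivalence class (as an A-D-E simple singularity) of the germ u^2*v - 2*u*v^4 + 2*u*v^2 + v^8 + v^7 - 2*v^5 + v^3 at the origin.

The Hessian of f at 0 is [[0, 0], [0, 0]] with rank 0, so corank 2. A Groebner basis of the Jacobian ideal J(f) in C{u,v} is {u^2*v^2 + 16*u^2*v + 2*u^2 + 32*u*v^2 + 3*u*v + 16*v^3 + v^2, -8*u^2*v - u^2 + u*v^3 - 16*u*v^2 - u*v - 8*v^3, -u*v + v^4 - v^2, u^3 + 3*u^2*v + 3*u*v^2 + v^3}; counting standard monomials gives mu = 9. Corank 2; j^3 = v*(u + v)^2 has shape L^2 M (L != M), so D-series; mu = 9 gives D_9.

D_9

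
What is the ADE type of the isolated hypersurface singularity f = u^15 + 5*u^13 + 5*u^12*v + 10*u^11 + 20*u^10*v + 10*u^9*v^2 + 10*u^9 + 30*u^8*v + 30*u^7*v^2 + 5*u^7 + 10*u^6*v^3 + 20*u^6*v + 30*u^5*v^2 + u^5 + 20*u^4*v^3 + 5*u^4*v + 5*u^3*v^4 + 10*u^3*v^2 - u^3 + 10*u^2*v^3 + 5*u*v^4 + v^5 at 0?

The Hessian of f at 0 has rank 0. Corank 2; j^3 = -u^3 is a perfect cube, so E-series; the 5-jet and mu = 8 give E_8.

E_8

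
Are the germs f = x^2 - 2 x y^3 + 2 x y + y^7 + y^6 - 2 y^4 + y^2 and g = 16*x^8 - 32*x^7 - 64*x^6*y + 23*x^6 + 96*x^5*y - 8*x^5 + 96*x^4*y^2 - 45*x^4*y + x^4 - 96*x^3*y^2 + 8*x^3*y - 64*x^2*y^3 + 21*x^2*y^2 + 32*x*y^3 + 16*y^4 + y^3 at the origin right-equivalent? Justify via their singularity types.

No.

The Hessian of f at 0 has rank 1. Corank 1: A-series; mu = 6 gives A_6. The Hessian of g at 0 has rank 0. Corank 2; j^3 = y^3 is a perfect cube, so E-series; the 4-jet and mu = 6 give E_6. f is A_6 but g is E_6, hence not right-equivalent.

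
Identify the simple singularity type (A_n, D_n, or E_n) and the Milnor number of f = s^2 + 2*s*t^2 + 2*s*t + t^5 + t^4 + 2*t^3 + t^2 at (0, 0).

Type A4, Milnor number mu = 4.

The Hessian of f at 0 has rank 1. Corank 1: A-series; mu = 4 gives A_4.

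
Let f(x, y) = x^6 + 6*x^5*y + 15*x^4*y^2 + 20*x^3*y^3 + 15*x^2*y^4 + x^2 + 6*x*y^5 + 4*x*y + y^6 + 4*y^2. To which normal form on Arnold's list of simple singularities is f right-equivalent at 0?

The Hessian of f at 0 is [[2, 4], [4, 8]] with rank 1, so corank 1. A Groebner basis of the Jacobian ideal J(f) in C{x,y} is {y^5, x + 2*y}; counting standard monomials gives mu = 5. Corank 1: A-series; mu = 5 gives A_5.

A5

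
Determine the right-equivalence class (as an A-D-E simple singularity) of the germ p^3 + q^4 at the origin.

The Hessian of f at 0 has rank 0. Corank 2; j^3 = p^3 is a perfect cube, so E-series; the 4-jet and mu = 6 give E_6.

E_{6}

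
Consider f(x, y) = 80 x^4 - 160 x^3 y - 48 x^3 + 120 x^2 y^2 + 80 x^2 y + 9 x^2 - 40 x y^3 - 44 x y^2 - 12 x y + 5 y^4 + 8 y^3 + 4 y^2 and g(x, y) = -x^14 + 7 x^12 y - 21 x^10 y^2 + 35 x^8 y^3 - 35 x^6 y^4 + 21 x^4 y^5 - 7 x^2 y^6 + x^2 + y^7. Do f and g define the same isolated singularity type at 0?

No.

The Hessian of f at 0 is [[18, -12], [-12, 8]] with rank 1, so corank 1. A Groebner basis of the Jacobian ideal J(f) in C{x,y} is {x^2 - 6*x + 4*y, x*y - 9*x + 6*y, -27*x/2 + y^2 + 9*y}; counting standard monomials gives mu = 3. Corank 1: A-series; mu = 3 gives A_3. The Hessian of g at 0 is [[2, 0], [0, 0]] with rank 1, so corank 1. A Groebner basis of the Jacobian ideal J(g) in C{x,y} is {y^6, x}; counting standard monomials gives mu = 6. Corank 1: A-series; mu = 6 gives A_6. f is A_3 but g is A_6, hence not right-equivalent.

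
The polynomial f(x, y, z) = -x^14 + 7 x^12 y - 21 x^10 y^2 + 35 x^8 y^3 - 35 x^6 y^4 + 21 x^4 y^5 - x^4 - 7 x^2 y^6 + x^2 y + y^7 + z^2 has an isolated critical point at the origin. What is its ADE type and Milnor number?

The Hessian of f at 0 is [[0, 0, 0], [0, 0, 0], [0, 0, 2]] with rank 1, so corank 2. A Groebner basis of the Jacobian ideal J(f) in C{x,y,z} is {x^2/7 + y^6, x^3, x*y, z}; counting standard monomials gives mu = 8. Corank 2; j^3 = x^2*y has shape L^2 M (L != M), so D-series; mu = 8 gives D_8.

Type D8, Milnor number mu = 8.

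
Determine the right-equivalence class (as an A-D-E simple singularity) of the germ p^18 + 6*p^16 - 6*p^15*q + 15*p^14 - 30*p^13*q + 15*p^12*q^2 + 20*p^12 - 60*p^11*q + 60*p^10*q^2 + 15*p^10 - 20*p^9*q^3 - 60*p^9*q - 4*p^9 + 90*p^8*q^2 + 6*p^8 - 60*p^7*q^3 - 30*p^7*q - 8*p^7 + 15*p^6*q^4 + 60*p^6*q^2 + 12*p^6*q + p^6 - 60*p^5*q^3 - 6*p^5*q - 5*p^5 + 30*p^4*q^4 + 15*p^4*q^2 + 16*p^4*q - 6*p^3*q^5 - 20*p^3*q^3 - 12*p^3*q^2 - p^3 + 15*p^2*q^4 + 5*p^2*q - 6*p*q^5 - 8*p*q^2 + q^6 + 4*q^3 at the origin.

D7

The Hessian of f at 0 is [[0, 0], [0, 0]] with rank 0, so corank 2. A Groebner basis of the Jacobian ideal J(f) in C{p,q} is {p^2/16 - 3*p*q/16 + q^4 + q^2/8, p^3 + 32*p^2 - 128*p*q - 8*q^3 + 128*q^2, p^2*q + 32*p^2/3 - 128*p*q/3 - 4*q^3 + 128*q^2/3, 8*p^2/3 + p*q^2 - 32*p*q/3 - 2*q^3 + 32*q^2/3}; counting standard monomials gives mu = 7. Corank 2; j^3 = -(p - 2*q)^2*(p - q) has shape L^2 M (L != M), so D-series; mu = 7 gives D_7.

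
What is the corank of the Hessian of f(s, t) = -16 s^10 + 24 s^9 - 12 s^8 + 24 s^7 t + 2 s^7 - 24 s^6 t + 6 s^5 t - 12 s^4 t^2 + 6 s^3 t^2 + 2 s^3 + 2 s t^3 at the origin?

2

Hessian at 0 has rank 0.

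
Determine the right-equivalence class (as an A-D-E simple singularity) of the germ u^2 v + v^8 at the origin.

The Hessian of f at 0 has rank 0. Corank 2; j^3 = u^2*v has shape L^2 M (L != M), so D-series; mu = 9 gives D_9.

D9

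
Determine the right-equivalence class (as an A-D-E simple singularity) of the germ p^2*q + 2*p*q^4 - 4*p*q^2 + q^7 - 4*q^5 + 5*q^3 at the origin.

The Hessian of f at 0 has rank 0. Corank 2; j^3 = q*(p^2 - 4*p*q + 5*q^2) splits into three distinct lines over C (the quadratic factor has nonzero discriminant), so D_4.

D4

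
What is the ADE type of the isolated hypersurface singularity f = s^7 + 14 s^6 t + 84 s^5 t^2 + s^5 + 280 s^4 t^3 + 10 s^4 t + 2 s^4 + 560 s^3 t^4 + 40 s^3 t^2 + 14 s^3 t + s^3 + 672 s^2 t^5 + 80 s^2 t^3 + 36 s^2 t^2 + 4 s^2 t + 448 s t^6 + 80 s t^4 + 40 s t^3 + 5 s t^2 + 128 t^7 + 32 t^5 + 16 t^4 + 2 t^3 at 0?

D8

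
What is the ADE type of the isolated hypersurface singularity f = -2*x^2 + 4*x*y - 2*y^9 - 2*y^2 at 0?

A_{8}

The Hessian of f at 0 has rank 1. Corank 1: A-series; mu = 8 gives A_8.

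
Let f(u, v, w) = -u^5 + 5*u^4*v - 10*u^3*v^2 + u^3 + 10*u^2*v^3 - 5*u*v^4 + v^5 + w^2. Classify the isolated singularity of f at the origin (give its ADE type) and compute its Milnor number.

The Hessian of f at 0 is [[0, 0, 0], [0, 0, 0], [0, 0, 2]] with rank 1, so corank 2. A Groebner basis of the Jacobian ideal J(f) in C{u,v,w} is {v^5, u*v^3 - v^4/4, u^2, w}; counting standard monomials gives mu = 8. Corank 2; j^3 = u^3 is a perfect cube, so E-series; the 5-jet and mu = 8 give E_8.

Type E_{8}, Milnor number mu = 8.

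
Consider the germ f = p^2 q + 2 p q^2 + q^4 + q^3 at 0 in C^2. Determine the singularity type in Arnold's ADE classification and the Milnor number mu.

The Hessian of f at 0 is [[0, 0], [0, 0]] with rank 0, so corank 2. A Groebner basis of the Jacobian ideal J(f) in C{p,q} is {p^3 - p^2/4 + q^2/4, p^2/4 + q^3 - q^2/4, p*q + q^2}; counting standard monomials gives mu = 5. Corank 2; j^3 = q*(p + q)^2 has shape L^2 M (L != M), so D-series; mu = 5 gives D_5.

Type D_5, Milnor number mu = 5.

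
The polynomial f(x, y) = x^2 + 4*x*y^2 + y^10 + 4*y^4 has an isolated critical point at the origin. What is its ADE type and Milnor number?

The Hessian of f at 0 is [[2, 0], [0, 0]] with rank 1, so corank 1. A Groebner basis of the Jacobian ideal J(f) in C{x,y} is {x^5, x^4*y, x/2 + y^2}; counting standard monomials gives mu = 9. Corank 1: A-series; mu = 9 gives A_9.

Type A_{9}, Milnor number mu = 9.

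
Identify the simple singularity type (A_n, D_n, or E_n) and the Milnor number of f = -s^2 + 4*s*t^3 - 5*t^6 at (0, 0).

The Hessian of f at 0 is [[-2, 0], [0, 0]] with rank 1, so corank 1. A Groebner basis of the Jacobian ideal J(f) in C{s,t} is {s*t^2, -s/2 + t^3, s^2}; counting standard monomials gives mu = 5. Corank 1: A-series; mu = 5 gives A_5.

Type A5, Milnor number mu = 5.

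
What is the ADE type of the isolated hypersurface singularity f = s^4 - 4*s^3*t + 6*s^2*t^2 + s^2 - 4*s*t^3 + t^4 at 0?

A_3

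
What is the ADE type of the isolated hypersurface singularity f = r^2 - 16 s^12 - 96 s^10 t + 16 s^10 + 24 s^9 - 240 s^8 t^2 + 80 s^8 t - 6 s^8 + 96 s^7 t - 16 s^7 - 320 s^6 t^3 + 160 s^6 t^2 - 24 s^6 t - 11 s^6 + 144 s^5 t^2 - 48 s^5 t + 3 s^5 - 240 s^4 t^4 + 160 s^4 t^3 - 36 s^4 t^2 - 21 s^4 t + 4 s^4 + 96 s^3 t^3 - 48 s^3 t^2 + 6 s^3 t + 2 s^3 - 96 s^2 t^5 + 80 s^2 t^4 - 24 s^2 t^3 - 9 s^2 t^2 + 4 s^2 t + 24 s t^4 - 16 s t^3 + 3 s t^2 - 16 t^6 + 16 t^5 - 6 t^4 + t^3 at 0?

D_4

The Hessian of f at 0 has rank 1. Corank 2; j^3 = (s + t)*(2*s^2 + 2*s*t + t^2) splits into three distinct lines over C (the quadratic factor has nonzero discriminant), so D_4.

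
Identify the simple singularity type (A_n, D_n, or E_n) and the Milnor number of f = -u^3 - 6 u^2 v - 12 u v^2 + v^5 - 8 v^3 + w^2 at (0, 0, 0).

Type E8, Milnor number mu = 8.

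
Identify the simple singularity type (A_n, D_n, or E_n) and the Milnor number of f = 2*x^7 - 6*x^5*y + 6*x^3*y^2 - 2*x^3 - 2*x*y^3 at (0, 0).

Type E7, Milnor number mu = 7.

The Hessian of f at 0 has rank 0. Corank 2; j^3 = -2*x^3 is a perfect cube, so E-series; the 4-jet and mu = 7 give E_7.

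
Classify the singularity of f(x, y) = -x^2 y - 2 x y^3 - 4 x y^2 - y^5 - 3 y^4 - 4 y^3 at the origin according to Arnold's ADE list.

The Hessian of f at 0 is [[0, 0], [0, 0]] with rank 0, so corank 2. A Groebner basis of the Jacobian ideal J(f) in C{x,y} is {x*y^2 - 2*x*y - 4*y^2, x*y + y^3 + 2*y^2, x^2 + 8*x*y + 12*y^2}; counting standard monomials gives mu = 5. Corank 2; j^3 = -y*(x + 2*y)^2 has shape L^2 M (L != M), so D-series; mu = 5 gives D_5.

D_{5}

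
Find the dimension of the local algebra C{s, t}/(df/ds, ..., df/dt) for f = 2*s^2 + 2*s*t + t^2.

1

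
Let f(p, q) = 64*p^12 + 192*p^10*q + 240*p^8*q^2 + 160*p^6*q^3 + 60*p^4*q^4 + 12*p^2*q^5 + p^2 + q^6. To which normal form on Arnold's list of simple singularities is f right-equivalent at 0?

The Hessian of f at 0 has rank 1. Corank 1: A-series; mu = 5 gives A_5.

A_{5}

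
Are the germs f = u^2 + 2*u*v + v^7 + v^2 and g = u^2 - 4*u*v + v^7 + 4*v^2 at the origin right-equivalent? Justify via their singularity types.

Yes.

The Hessian of f at 0 is [[2, 2], [2, 2]] with rank 1, so corank 1. A Groebner basis of the Jacobian ideal J(f) in C{u,v} is {v^6, u + v}; counting standard monomials gives mu = 6. Corank 1: A-series; mu = 6 gives A_6. The Hessian of g at 0 is [[2, -4], [-4, 8]] with rank 1, so corank 1. A Groebner basis of the Jacobian ideal J(g) in C{u,v} is {v^6, u - 2*v}; counting standard monomials gives mu = 6. Corank 1: A-series; mu = 6 gives A_6. Both have type A_6, hence right-equivalent.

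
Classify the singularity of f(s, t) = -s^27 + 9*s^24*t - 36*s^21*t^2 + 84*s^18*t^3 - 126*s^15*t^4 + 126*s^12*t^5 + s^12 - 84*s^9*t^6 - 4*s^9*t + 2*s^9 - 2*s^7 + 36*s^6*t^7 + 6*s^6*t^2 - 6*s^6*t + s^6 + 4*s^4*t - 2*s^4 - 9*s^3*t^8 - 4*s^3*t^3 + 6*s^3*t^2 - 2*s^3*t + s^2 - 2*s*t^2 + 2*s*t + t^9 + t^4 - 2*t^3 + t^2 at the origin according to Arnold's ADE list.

A_8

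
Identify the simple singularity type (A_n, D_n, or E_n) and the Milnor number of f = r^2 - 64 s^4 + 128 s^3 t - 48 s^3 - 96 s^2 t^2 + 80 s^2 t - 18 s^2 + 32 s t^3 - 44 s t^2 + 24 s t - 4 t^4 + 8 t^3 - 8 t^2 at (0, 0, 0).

The Hessian of f at 0 has rank 2. Corank 1: A-series; mu = 3 gives A_3.

Type A_3, Milnor number mu = 3.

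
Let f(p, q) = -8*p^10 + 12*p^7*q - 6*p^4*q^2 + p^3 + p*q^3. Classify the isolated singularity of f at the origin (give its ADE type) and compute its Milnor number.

Type E_7, Milnor number mu = 7.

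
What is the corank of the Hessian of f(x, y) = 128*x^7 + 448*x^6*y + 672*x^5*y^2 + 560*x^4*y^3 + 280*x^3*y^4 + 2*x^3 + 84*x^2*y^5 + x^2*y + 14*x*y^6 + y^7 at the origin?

2

Hessian at 0 has rank 0.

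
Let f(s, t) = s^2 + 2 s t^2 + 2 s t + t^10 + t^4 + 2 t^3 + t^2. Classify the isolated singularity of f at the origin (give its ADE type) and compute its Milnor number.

Type A_9, Milnor number mu = 9.

The Hessian of f at 0 has rank 1. Corank 1: A-series; mu = 9 gives A_9.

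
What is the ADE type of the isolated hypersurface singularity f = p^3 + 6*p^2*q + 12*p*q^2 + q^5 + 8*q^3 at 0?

E_{8}

The Hessian of f at 0 is [[0, 0], [0, 0]] with rank 0, so corank 2. A Groebner basis of the Jacobian ideal J(f) in C{p,q} is {q^4, p^2 + 4*p*q + 4*q^2}; counting standard monomials gives mu = 8. Corank 2; j^3 = (p + 2*q)^3 is a perfect cube, so E-series; the 5-jet and mu = 8 give E_8.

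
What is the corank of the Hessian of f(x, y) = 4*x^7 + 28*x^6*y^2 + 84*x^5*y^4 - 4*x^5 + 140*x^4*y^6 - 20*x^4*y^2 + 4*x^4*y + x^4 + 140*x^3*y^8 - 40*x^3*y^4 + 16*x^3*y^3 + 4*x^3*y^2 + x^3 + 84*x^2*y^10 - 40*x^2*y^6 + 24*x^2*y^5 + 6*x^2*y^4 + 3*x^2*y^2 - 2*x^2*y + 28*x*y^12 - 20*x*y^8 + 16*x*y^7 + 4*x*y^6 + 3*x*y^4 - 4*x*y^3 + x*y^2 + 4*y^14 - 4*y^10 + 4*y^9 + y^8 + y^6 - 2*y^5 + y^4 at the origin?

2

Hessian at 0 has rank 0.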